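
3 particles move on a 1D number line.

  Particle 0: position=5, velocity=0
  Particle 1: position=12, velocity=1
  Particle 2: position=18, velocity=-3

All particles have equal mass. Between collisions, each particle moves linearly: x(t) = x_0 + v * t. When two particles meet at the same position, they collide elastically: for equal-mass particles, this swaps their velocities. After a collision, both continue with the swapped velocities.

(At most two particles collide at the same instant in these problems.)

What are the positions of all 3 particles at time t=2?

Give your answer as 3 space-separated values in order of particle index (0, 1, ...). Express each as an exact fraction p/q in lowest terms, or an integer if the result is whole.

Collision at t=3/2: particles 1 and 2 swap velocities; positions: p0=5 p1=27/2 p2=27/2; velocities now: v0=0 v1=-3 v2=1
Advance to t=2 (no further collisions before then); velocities: v0=0 v1=-3 v2=1; positions = 5 12 14

Answer: 5 12 14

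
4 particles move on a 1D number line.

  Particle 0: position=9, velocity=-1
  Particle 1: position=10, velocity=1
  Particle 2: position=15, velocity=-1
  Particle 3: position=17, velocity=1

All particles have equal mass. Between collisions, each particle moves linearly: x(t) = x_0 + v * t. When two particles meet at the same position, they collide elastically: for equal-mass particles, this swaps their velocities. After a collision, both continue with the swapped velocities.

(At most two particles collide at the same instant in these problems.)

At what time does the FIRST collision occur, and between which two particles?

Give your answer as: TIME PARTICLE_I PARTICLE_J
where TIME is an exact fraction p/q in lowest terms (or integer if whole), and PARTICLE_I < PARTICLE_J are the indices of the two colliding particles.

Pair (0,1): pos 9,10 vel -1,1 -> not approaching (rel speed -2 <= 0)
Pair (1,2): pos 10,15 vel 1,-1 -> gap=5, closing at 2/unit, collide at t=5/2
Pair (2,3): pos 15,17 vel -1,1 -> not approaching (rel speed -2 <= 0)
Earliest collision: t=5/2 between 1 and 2

Answer: 5/2 1 2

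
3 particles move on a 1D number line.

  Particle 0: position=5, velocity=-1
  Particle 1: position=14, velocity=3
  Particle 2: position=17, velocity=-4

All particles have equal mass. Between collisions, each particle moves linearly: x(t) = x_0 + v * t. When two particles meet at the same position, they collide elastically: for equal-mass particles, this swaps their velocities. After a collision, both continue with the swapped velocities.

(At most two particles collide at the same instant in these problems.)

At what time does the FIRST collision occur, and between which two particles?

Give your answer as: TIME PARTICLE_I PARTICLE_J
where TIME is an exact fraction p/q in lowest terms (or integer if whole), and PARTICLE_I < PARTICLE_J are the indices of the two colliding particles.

Answer: 3/7 1 2

Derivation:
Pair (0,1): pos 5,14 vel -1,3 -> not approaching (rel speed -4 <= 0)
Pair (1,2): pos 14,17 vel 3,-4 -> gap=3, closing at 7/unit, collide at t=3/7
Earliest collision: t=3/7 between 1 and 2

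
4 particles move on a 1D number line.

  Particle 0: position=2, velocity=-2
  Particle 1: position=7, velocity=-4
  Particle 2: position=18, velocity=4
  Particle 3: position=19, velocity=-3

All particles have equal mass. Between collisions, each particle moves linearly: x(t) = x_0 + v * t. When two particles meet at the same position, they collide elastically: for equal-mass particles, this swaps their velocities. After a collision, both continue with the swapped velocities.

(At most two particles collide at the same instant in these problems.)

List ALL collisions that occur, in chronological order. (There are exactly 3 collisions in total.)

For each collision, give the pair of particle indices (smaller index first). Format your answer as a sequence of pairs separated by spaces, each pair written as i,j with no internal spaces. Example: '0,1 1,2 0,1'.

Answer: 2,3 0,1 1,2

Derivation:
Collision at t=1/7: particles 2 and 3 swap velocities; positions: p0=12/7 p1=45/7 p2=130/7 p3=130/7; velocities now: v0=-2 v1=-4 v2=-3 v3=4
Collision at t=5/2: particles 0 and 1 swap velocities; positions: p0=-3 p1=-3 p2=23/2 p3=28; velocities now: v0=-4 v1=-2 v2=-3 v3=4
Collision at t=17: particles 1 and 2 swap velocities; positions: p0=-61 p1=-32 p2=-32 p3=86; velocities now: v0=-4 v1=-3 v2=-2 v3=4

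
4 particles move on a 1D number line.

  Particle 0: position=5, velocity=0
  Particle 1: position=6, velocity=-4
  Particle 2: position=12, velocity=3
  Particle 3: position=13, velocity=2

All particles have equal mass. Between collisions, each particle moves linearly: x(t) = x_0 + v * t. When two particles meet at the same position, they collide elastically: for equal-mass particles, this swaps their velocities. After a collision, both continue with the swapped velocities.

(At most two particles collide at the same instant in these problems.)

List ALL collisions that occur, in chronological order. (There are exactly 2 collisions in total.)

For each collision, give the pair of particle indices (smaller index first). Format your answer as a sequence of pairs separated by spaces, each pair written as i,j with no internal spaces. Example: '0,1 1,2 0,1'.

Answer: 0,1 2,3

Derivation:
Collision at t=1/4: particles 0 and 1 swap velocities; positions: p0=5 p1=5 p2=51/4 p3=27/2; velocities now: v0=-4 v1=0 v2=3 v3=2
Collision at t=1: particles 2 and 3 swap velocities; positions: p0=2 p1=5 p2=15 p3=15; velocities now: v0=-4 v1=0 v2=2 v3=3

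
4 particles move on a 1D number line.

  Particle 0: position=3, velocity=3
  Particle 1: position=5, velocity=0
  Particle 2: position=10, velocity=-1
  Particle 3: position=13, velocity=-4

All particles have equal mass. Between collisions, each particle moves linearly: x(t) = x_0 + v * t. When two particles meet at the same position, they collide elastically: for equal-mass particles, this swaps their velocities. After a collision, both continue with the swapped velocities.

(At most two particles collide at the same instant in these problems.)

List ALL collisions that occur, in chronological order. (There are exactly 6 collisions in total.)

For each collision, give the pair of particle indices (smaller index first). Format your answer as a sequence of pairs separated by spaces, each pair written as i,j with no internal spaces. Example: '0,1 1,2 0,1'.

Answer: 0,1 2,3 1,2 2,3 0,1 1,2

Derivation:
Collision at t=2/3: particles 0 and 1 swap velocities; positions: p0=5 p1=5 p2=28/3 p3=31/3; velocities now: v0=0 v1=3 v2=-1 v3=-4
Collision at t=1: particles 2 and 3 swap velocities; positions: p0=5 p1=6 p2=9 p3=9; velocities now: v0=0 v1=3 v2=-4 v3=-1
Collision at t=10/7: particles 1 and 2 swap velocities; positions: p0=5 p1=51/7 p2=51/7 p3=60/7; velocities now: v0=0 v1=-4 v2=3 v3=-1
Collision at t=7/4: particles 2 and 3 swap velocities; positions: p0=5 p1=6 p2=33/4 p3=33/4; velocities now: v0=0 v1=-4 v2=-1 v3=3
Collision at t=2: particles 0 and 1 swap velocities; positions: p0=5 p1=5 p2=8 p3=9; velocities now: v0=-4 v1=0 v2=-1 v3=3
Collision at t=5: particles 1 and 2 swap velocities; positions: p0=-7 p1=5 p2=5 p3=18; velocities now: v0=-4 v1=-1 v2=0 v3=3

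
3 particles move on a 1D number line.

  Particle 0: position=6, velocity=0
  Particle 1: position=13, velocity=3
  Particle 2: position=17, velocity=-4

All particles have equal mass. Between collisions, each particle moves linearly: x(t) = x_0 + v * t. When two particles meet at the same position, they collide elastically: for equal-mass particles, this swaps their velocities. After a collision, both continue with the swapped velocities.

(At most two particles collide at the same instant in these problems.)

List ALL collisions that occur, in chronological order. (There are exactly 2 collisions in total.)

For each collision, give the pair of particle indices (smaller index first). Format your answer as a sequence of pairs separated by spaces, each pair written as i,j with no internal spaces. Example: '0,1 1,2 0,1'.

Answer: 1,2 0,1

Derivation:
Collision at t=4/7: particles 1 and 2 swap velocities; positions: p0=6 p1=103/7 p2=103/7; velocities now: v0=0 v1=-4 v2=3
Collision at t=11/4: particles 0 and 1 swap velocities; positions: p0=6 p1=6 p2=85/4; velocities now: v0=-4 v1=0 v2=3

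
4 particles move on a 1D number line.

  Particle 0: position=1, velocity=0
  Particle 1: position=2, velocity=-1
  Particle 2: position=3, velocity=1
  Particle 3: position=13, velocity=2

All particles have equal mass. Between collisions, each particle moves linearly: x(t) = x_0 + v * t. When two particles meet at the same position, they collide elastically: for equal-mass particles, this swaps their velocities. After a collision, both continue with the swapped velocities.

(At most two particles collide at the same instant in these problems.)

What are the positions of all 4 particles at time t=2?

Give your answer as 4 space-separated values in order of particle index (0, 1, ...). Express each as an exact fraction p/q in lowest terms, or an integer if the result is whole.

Collision at t=1: particles 0 and 1 swap velocities; positions: p0=1 p1=1 p2=4 p3=15; velocities now: v0=-1 v1=0 v2=1 v3=2
Advance to t=2 (no further collisions before then); velocities: v0=-1 v1=0 v2=1 v3=2; positions = 0 1 5 17

Answer: 0 1 5 17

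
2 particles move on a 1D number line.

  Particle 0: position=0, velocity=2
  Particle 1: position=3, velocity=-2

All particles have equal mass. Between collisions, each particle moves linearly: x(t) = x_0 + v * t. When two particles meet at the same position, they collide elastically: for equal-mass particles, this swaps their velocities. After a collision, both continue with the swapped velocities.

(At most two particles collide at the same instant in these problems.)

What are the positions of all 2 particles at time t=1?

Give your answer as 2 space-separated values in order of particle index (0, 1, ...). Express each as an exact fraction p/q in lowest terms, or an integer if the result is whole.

Collision at t=3/4: particles 0 and 1 swap velocities; positions: p0=3/2 p1=3/2; velocities now: v0=-2 v1=2
Advance to t=1 (no further collisions before then); velocities: v0=-2 v1=2; positions = 1 2

Answer: 1 2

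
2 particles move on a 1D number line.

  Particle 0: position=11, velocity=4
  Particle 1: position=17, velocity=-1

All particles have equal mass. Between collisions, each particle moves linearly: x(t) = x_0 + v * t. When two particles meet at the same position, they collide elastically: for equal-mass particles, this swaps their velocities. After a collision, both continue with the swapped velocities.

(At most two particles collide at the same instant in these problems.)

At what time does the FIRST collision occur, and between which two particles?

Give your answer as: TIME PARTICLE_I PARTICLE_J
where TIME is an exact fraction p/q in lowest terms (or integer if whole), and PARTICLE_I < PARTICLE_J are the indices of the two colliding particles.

Pair (0,1): pos 11,17 vel 4,-1 -> gap=6, closing at 5/unit, collide at t=6/5
Earliest collision: t=6/5 between 0 and 1

Answer: 6/5 0 1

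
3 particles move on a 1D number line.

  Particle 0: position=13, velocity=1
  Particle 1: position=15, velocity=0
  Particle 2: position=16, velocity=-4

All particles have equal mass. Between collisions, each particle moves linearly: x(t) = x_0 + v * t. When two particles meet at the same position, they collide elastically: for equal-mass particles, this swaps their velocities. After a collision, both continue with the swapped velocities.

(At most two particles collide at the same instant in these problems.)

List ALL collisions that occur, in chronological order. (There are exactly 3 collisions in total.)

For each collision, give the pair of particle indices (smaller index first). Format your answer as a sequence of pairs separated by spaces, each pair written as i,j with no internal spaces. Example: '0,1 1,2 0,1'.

Collision at t=1/4: particles 1 and 2 swap velocities; positions: p0=53/4 p1=15 p2=15; velocities now: v0=1 v1=-4 v2=0
Collision at t=3/5: particles 0 and 1 swap velocities; positions: p0=68/5 p1=68/5 p2=15; velocities now: v0=-4 v1=1 v2=0
Collision at t=2: particles 1 and 2 swap velocities; positions: p0=8 p1=15 p2=15; velocities now: v0=-4 v1=0 v2=1

Answer: 1,2 0,1 1,2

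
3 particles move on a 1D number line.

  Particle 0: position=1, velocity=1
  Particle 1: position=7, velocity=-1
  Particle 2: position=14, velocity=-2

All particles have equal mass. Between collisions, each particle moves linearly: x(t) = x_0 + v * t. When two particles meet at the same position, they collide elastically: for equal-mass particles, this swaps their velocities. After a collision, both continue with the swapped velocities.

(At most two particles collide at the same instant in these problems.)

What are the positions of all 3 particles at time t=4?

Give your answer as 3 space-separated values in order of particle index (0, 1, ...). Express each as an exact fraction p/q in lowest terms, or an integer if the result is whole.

Collision at t=3: particles 0 and 1 swap velocities; positions: p0=4 p1=4 p2=8; velocities now: v0=-1 v1=1 v2=-2
Advance to t=4 (no further collisions before then); velocities: v0=-1 v1=1 v2=-2; positions = 3 5 6

Answer: 3 5 6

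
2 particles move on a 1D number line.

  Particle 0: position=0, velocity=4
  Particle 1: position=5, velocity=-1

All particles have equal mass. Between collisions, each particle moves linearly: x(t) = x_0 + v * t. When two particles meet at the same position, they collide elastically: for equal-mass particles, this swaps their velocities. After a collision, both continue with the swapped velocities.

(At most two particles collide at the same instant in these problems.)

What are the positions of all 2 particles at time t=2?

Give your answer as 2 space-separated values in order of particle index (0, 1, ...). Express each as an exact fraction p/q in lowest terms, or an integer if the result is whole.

Collision at t=1: particles 0 and 1 swap velocities; positions: p0=4 p1=4; velocities now: v0=-1 v1=4
Advance to t=2 (no further collisions before then); velocities: v0=-1 v1=4; positions = 3 8

Answer: 3 8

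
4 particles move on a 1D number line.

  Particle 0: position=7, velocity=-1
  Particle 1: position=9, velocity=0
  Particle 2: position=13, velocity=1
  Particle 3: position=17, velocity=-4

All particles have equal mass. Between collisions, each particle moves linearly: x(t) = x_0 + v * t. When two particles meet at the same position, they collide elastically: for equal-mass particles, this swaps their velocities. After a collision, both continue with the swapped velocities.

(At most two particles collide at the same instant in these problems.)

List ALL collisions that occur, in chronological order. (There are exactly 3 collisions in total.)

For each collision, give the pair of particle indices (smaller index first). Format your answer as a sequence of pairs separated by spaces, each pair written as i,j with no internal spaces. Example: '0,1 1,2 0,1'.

Answer: 2,3 1,2 0,1

Derivation:
Collision at t=4/5: particles 2 and 3 swap velocities; positions: p0=31/5 p1=9 p2=69/5 p3=69/5; velocities now: v0=-1 v1=0 v2=-4 v3=1
Collision at t=2: particles 1 and 2 swap velocities; positions: p0=5 p1=9 p2=9 p3=15; velocities now: v0=-1 v1=-4 v2=0 v3=1
Collision at t=10/3: particles 0 and 1 swap velocities; positions: p0=11/3 p1=11/3 p2=9 p3=49/3; velocities now: v0=-4 v1=-1 v2=0 v3=1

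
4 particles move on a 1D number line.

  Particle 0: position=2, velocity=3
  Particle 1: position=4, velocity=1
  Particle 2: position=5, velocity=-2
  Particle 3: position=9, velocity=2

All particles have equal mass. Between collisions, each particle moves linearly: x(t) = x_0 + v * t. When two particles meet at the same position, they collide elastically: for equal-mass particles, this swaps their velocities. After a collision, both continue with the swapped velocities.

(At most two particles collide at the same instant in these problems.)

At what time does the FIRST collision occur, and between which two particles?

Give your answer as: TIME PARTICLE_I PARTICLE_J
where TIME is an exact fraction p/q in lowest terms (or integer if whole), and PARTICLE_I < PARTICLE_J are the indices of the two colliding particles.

Answer: 1/3 1 2

Derivation:
Pair (0,1): pos 2,4 vel 3,1 -> gap=2, closing at 2/unit, collide at t=1
Pair (1,2): pos 4,5 vel 1,-2 -> gap=1, closing at 3/unit, collide at t=1/3
Pair (2,3): pos 5,9 vel -2,2 -> not approaching (rel speed -4 <= 0)
Earliest collision: t=1/3 between 1 and 2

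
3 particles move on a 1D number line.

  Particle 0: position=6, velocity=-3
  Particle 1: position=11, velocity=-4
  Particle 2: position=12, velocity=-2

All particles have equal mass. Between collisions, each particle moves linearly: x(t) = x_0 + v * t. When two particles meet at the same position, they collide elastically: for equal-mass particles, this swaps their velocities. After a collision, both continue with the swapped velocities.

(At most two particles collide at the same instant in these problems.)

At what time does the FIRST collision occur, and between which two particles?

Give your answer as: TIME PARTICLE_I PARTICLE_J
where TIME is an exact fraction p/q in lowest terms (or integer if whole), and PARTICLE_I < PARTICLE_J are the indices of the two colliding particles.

Pair (0,1): pos 6,11 vel -3,-4 -> gap=5, closing at 1/unit, collide at t=5
Pair (1,2): pos 11,12 vel -4,-2 -> not approaching (rel speed -2 <= 0)
Earliest collision: t=5 between 0 and 1

Answer: 5 0 1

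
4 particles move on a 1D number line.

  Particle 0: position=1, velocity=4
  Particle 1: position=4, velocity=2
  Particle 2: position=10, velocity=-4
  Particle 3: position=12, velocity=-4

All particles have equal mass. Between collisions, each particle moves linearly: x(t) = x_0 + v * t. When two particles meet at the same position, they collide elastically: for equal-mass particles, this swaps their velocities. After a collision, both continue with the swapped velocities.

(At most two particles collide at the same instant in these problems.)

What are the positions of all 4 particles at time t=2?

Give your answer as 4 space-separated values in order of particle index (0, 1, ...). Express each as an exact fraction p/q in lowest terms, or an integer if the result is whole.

Answer: 2 4 8 9

Derivation:
Collision at t=1: particles 1 and 2 swap velocities; positions: p0=5 p1=6 p2=6 p3=8; velocities now: v0=4 v1=-4 v2=2 v3=-4
Collision at t=9/8: particles 0 and 1 swap velocities; positions: p0=11/2 p1=11/2 p2=25/4 p3=15/2; velocities now: v0=-4 v1=4 v2=2 v3=-4
Collision at t=4/3: particles 2 and 3 swap velocities; positions: p0=14/3 p1=19/3 p2=20/3 p3=20/3; velocities now: v0=-4 v1=4 v2=-4 v3=2
Collision at t=11/8: particles 1 and 2 swap velocities; positions: p0=9/2 p1=13/2 p2=13/2 p3=27/4; velocities now: v0=-4 v1=-4 v2=4 v3=2
Collision at t=3/2: particles 2 and 3 swap velocities; positions: p0=4 p1=6 p2=7 p3=7; velocities now: v0=-4 v1=-4 v2=2 v3=4
Advance to t=2 (no further collisions before then); velocities: v0=-4 v1=-4 v2=2 v3=4; positions = 2 4 8 9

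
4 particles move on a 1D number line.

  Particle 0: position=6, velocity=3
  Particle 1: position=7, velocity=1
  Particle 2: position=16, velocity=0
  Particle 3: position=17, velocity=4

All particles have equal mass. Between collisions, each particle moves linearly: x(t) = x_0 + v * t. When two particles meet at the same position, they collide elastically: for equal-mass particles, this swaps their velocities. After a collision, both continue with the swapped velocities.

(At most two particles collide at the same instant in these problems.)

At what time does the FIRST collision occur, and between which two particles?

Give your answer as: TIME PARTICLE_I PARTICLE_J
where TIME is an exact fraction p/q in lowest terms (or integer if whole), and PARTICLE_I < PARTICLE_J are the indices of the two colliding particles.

Pair (0,1): pos 6,7 vel 3,1 -> gap=1, closing at 2/unit, collide at t=1/2
Pair (1,2): pos 7,16 vel 1,0 -> gap=9, closing at 1/unit, collide at t=9
Pair (2,3): pos 16,17 vel 0,4 -> not approaching (rel speed -4 <= 0)
Earliest collision: t=1/2 between 0 and 1

Answer: 1/2 0 1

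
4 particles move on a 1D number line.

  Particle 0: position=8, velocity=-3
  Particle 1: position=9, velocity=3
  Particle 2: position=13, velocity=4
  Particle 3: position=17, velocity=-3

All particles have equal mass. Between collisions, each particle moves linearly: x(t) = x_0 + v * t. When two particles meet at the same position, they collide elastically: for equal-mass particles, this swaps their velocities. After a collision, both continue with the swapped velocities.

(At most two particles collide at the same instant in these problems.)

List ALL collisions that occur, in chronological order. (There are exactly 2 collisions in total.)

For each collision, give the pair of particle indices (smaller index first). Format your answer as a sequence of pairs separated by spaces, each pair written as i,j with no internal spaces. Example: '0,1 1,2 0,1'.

Collision at t=4/7: particles 2 and 3 swap velocities; positions: p0=44/7 p1=75/7 p2=107/7 p3=107/7; velocities now: v0=-3 v1=3 v2=-3 v3=4
Collision at t=4/3: particles 1 and 2 swap velocities; positions: p0=4 p1=13 p2=13 p3=55/3; velocities now: v0=-3 v1=-3 v2=3 v3=4

Answer: 2,3 1,2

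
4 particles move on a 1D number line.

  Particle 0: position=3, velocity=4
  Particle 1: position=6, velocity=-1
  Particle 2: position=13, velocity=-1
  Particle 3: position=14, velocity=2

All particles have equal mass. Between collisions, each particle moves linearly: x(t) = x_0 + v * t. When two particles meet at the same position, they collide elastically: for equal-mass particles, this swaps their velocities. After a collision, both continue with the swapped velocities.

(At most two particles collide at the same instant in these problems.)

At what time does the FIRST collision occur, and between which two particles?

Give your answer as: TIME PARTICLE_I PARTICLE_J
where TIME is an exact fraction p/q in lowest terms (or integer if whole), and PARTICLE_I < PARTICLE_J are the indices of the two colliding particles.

Pair (0,1): pos 3,6 vel 4,-1 -> gap=3, closing at 5/unit, collide at t=3/5
Pair (1,2): pos 6,13 vel -1,-1 -> not approaching (rel speed 0 <= 0)
Pair (2,3): pos 13,14 vel -1,2 -> not approaching (rel speed -3 <= 0)
Earliest collision: t=3/5 between 0 and 1

Answer: 3/5 0 1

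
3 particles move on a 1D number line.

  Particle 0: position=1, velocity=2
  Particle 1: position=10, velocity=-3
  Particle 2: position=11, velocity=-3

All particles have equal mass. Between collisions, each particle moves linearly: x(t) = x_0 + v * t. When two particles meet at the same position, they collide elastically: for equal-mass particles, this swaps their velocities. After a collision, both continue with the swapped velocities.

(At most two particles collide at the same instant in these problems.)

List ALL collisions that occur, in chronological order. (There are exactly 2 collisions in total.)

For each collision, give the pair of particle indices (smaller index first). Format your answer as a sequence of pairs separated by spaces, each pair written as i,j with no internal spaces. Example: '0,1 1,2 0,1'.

Collision at t=9/5: particles 0 and 1 swap velocities; positions: p0=23/5 p1=23/5 p2=28/5; velocities now: v0=-3 v1=2 v2=-3
Collision at t=2: particles 1 and 2 swap velocities; positions: p0=4 p1=5 p2=5; velocities now: v0=-3 v1=-3 v2=2

Answer: 0,1 1,2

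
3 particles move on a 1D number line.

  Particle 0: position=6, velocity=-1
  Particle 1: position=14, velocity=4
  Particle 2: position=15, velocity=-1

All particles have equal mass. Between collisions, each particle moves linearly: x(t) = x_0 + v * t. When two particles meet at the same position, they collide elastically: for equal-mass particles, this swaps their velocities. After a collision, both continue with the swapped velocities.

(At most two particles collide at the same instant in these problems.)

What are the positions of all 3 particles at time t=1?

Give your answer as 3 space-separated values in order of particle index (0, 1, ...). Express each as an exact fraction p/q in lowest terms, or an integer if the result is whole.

Collision at t=1/5: particles 1 and 2 swap velocities; positions: p0=29/5 p1=74/5 p2=74/5; velocities now: v0=-1 v1=-1 v2=4
Advance to t=1 (no further collisions before then); velocities: v0=-1 v1=-1 v2=4; positions = 5 14 18

Answer: 5 14 18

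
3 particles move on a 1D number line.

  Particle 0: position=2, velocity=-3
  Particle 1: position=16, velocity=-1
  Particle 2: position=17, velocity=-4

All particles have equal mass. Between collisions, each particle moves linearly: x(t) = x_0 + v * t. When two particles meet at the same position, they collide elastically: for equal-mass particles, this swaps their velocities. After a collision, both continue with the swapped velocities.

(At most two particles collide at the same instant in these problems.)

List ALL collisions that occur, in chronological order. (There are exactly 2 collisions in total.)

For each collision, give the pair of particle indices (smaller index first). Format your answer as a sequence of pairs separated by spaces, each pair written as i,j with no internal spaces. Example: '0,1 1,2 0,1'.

Answer: 1,2 0,1

Derivation:
Collision at t=1/3: particles 1 and 2 swap velocities; positions: p0=1 p1=47/3 p2=47/3; velocities now: v0=-3 v1=-4 v2=-1
Collision at t=15: particles 0 and 1 swap velocities; positions: p0=-43 p1=-43 p2=1; velocities now: v0=-4 v1=-3 v2=-1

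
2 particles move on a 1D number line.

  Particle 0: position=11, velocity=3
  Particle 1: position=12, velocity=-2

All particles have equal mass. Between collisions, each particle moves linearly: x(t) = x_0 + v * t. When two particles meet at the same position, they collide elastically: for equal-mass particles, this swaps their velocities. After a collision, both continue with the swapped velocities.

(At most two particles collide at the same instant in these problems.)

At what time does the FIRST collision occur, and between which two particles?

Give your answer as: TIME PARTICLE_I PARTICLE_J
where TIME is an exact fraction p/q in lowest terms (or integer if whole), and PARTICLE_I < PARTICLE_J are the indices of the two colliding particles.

Pair (0,1): pos 11,12 vel 3,-2 -> gap=1, closing at 5/unit, collide at t=1/5
Earliest collision: t=1/5 between 0 and 1

Answer: 1/5 0 1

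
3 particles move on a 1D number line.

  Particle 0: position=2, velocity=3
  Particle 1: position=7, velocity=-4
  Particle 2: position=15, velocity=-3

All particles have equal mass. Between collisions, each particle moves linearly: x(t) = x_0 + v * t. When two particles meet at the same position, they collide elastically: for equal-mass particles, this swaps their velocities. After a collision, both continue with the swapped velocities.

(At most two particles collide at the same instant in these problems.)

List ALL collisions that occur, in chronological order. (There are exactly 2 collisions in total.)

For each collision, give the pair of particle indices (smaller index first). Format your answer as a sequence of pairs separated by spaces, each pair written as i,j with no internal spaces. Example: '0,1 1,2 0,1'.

Answer: 0,1 1,2

Derivation:
Collision at t=5/7: particles 0 and 1 swap velocities; positions: p0=29/7 p1=29/7 p2=90/7; velocities now: v0=-4 v1=3 v2=-3
Collision at t=13/6: particles 1 and 2 swap velocities; positions: p0=-5/3 p1=17/2 p2=17/2; velocities now: v0=-4 v1=-3 v2=3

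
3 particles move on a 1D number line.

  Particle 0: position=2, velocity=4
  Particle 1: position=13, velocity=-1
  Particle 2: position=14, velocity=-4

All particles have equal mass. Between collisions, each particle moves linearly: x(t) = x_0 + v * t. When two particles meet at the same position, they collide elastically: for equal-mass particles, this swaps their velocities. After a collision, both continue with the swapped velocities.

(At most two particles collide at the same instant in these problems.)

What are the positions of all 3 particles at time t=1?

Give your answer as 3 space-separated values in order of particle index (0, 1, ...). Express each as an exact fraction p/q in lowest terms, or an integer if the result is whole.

Collision at t=1/3: particles 1 and 2 swap velocities; positions: p0=10/3 p1=38/3 p2=38/3; velocities now: v0=4 v1=-4 v2=-1
Advance to t=1 (no further collisions before then); velocities: v0=4 v1=-4 v2=-1; positions = 6 10 12

Answer: 6 10 12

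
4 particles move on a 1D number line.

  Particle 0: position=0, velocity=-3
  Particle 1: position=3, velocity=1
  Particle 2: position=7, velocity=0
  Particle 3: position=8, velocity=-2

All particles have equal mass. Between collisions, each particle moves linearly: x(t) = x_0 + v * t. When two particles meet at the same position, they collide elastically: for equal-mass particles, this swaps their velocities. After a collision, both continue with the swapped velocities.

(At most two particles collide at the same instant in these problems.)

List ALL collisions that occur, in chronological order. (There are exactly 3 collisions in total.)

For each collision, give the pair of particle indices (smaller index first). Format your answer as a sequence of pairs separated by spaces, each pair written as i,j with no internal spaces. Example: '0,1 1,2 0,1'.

Collision at t=1/2: particles 2 and 3 swap velocities; positions: p0=-3/2 p1=7/2 p2=7 p3=7; velocities now: v0=-3 v1=1 v2=-2 v3=0
Collision at t=5/3: particles 1 and 2 swap velocities; positions: p0=-5 p1=14/3 p2=14/3 p3=7; velocities now: v0=-3 v1=-2 v2=1 v3=0
Collision at t=4: particles 2 and 3 swap velocities; positions: p0=-12 p1=0 p2=7 p3=7; velocities now: v0=-3 v1=-2 v2=0 v3=1

Answer: 2,3 1,2 2,3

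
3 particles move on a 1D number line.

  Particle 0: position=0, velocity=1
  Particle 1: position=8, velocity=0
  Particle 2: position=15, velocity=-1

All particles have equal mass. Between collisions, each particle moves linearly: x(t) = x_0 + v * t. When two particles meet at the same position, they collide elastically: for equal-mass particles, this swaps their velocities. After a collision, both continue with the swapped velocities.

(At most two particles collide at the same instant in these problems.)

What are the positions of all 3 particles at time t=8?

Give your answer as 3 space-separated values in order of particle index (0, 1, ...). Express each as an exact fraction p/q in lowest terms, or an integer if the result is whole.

Collision at t=7: particles 1 and 2 swap velocities; positions: p0=7 p1=8 p2=8; velocities now: v0=1 v1=-1 v2=0
Collision at t=15/2: particles 0 and 1 swap velocities; positions: p0=15/2 p1=15/2 p2=8; velocities now: v0=-1 v1=1 v2=0
Collision at t=8: particles 1 and 2 swap velocities; positions: p0=7 p1=8 p2=8; velocities now: v0=-1 v1=0 v2=1
Advance to t=8 (no further collisions before then); velocities: v0=-1 v1=0 v2=1; positions = 7 8 8

Answer: 7 8 8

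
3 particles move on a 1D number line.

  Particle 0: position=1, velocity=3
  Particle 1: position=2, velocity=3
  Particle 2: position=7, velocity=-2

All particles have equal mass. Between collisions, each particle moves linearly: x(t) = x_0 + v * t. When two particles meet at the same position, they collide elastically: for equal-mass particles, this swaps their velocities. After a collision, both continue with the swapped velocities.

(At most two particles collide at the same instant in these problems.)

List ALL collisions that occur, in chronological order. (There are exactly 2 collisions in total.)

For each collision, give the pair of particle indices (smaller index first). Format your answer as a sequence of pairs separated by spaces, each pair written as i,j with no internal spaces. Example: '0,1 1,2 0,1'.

Collision at t=1: particles 1 and 2 swap velocities; positions: p0=4 p1=5 p2=5; velocities now: v0=3 v1=-2 v2=3
Collision at t=6/5: particles 0 and 1 swap velocities; positions: p0=23/5 p1=23/5 p2=28/5; velocities now: v0=-2 v1=3 v2=3

Answer: 1,2 0,1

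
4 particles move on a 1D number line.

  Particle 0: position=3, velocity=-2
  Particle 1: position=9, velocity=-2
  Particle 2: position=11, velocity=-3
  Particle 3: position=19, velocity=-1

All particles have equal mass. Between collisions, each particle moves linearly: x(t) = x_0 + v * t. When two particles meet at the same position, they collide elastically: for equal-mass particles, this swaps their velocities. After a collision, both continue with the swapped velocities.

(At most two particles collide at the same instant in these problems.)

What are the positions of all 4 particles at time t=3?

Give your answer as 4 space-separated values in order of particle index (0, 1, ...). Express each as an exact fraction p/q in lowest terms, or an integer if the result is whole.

Answer: -3 2 3 16

Derivation:
Collision at t=2: particles 1 and 2 swap velocities; positions: p0=-1 p1=5 p2=5 p3=17; velocities now: v0=-2 v1=-3 v2=-2 v3=-1
Advance to t=3 (no further collisions before then); velocities: v0=-2 v1=-3 v2=-2 v3=-1; positions = -3 2 3 16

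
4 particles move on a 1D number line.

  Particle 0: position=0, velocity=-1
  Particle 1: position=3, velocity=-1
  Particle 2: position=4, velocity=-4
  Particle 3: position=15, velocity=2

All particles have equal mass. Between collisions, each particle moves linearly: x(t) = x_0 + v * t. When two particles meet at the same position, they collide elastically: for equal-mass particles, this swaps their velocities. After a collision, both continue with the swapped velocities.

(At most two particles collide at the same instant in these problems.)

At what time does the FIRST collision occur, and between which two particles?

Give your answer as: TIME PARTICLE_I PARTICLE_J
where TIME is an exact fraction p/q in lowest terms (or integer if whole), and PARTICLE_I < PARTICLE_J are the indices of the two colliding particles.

Pair (0,1): pos 0,3 vel -1,-1 -> not approaching (rel speed 0 <= 0)
Pair (1,2): pos 3,4 vel -1,-4 -> gap=1, closing at 3/unit, collide at t=1/3
Pair (2,3): pos 4,15 vel -4,2 -> not approaching (rel speed -6 <= 0)
Earliest collision: t=1/3 between 1 and 2

Answer: 1/3 1 2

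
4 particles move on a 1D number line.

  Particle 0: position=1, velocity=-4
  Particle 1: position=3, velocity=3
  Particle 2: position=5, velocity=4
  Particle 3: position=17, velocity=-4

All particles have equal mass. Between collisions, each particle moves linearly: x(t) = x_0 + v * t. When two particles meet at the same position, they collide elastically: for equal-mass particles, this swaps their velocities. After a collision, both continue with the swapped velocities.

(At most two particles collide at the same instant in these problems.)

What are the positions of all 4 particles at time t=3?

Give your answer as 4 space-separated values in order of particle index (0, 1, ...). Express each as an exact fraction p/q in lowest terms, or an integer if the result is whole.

Collision at t=3/2: particles 2 and 3 swap velocities; positions: p0=-5 p1=15/2 p2=11 p3=11; velocities now: v0=-4 v1=3 v2=-4 v3=4
Collision at t=2: particles 1 and 2 swap velocities; positions: p0=-7 p1=9 p2=9 p3=13; velocities now: v0=-4 v1=-4 v2=3 v3=4
Advance to t=3 (no further collisions before then); velocities: v0=-4 v1=-4 v2=3 v3=4; positions = -11 5 12 17

Answer: -11 5 12 17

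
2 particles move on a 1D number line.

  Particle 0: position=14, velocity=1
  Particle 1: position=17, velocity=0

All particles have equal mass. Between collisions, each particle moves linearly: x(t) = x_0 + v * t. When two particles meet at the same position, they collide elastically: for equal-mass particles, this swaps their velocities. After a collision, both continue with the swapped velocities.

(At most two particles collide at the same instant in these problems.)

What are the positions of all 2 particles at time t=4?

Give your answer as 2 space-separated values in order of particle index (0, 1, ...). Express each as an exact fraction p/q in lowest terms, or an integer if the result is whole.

Collision at t=3: particles 0 and 1 swap velocities; positions: p0=17 p1=17; velocities now: v0=0 v1=1
Advance to t=4 (no further collisions before then); velocities: v0=0 v1=1; positions = 17 18

Answer: 17 18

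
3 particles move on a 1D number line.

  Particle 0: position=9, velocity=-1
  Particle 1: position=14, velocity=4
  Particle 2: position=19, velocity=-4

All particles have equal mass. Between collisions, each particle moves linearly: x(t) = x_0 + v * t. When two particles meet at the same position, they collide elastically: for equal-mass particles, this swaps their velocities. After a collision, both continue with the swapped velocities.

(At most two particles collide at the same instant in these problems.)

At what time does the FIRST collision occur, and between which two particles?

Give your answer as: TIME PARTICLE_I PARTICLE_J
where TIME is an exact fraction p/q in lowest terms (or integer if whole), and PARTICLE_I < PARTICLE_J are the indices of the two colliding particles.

Answer: 5/8 1 2

Derivation:
Pair (0,1): pos 9,14 vel -1,4 -> not approaching (rel speed -5 <= 0)
Pair (1,2): pos 14,19 vel 4,-4 -> gap=5, closing at 8/unit, collide at t=5/8
Earliest collision: t=5/8 between 1 and 2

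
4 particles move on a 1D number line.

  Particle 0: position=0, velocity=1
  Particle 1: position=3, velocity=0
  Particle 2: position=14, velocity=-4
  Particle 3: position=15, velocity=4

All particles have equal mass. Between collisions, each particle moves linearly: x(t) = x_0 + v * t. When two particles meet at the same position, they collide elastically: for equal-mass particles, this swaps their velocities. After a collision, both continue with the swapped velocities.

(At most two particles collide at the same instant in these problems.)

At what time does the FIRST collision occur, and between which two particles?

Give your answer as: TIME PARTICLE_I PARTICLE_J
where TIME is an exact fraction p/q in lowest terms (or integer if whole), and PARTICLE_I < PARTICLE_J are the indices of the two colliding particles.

Pair (0,1): pos 0,3 vel 1,0 -> gap=3, closing at 1/unit, collide at t=3
Pair (1,2): pos 3,14 vel 0,-4 -> gap=11, closing at 4/unit, collide at t=11/4
Pair (2,3): pos 14,15 vel -4,4 -> not approaching (rel speed -8 <= 0)
Earliest collision: t=11/4 between 1 and 2

Answer: 11/4 1 2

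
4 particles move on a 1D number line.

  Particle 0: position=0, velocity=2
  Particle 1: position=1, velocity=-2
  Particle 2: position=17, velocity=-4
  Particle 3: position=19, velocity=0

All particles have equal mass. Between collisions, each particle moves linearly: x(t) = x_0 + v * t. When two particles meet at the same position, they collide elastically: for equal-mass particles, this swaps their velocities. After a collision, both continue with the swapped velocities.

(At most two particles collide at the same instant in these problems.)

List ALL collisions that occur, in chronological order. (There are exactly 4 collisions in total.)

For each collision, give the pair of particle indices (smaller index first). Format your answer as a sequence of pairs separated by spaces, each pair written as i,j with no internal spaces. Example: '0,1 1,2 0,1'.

Answer: 0,1 1,2 0,1 2,3

Derivation:
Collision at t=1/4: particles 0 and 1 swap velocities; positions: p0=1/2 p1=1/2 p2=16 p3=19; velocities now: v0=-2 v1=2 v2=-4 v3=0
Collision at t=17/6: particles 1 and 2 swap velocities; positions: p0=-14/3 p1=17/3 p2=17/3 p3=19; velocities now: v0=-2 v1=-4 v2=2 v3=0
Collision at t=8: particles 0 and 1 swap velocities; positions: p0=-15 p1=-15 p2=16 p3=19; velocities now: v0=-4 v1=-2 v2=2 v3=0
Collision at t=19/2: particles 2 and 3 swap velocities; positions: p0=-21 p1=-18 p2=19 p3=19; velocities now: v0=-4 v1=-2 v2=0 v3=2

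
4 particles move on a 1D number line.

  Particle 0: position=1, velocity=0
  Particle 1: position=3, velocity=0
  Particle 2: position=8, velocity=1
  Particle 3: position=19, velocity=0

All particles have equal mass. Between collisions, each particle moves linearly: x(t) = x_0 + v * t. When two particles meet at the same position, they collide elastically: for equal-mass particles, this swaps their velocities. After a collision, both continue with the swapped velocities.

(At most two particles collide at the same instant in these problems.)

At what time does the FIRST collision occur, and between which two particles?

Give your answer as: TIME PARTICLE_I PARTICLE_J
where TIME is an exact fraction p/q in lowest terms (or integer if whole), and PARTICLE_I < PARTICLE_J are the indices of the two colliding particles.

Answer: 11 2 3

Derivation:
Pair (0,1): pos 1,3 vel 0,0 -> not approaching (rel speed 0 <= 0)
Pair (1,2): pos 3,8 vel 0,1 -> not approaching (rel speed -1 <= 0)
Pair (2,3): pos 8,19 vel 1,0 -> gap=11, closing at 1/unit, collide at t=11
Earliest collision: t=11 between 2 and 3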